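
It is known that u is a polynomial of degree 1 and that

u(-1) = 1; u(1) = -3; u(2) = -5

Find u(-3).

Write u(x) = ax + b; the 3 given values yield a linear system in the 2 coefficients.
Solving, u(x) = -2x - 1.
Then u(-3) = 5.

5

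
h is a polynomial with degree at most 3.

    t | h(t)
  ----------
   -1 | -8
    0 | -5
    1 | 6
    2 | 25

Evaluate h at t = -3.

10

First differences: 3, 11, 19. Second differences: 8, 8.
Level-2 differences are constant, so h has degree 2.
Fitting a degree-2 polynomial gives h(t) = 4t² + 7t - 5.
Then h(-3) = 10.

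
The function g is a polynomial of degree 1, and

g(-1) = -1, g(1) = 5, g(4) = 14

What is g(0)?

2

Write g(x) = ax + b; the 3 given values yield a linear system in the 2 coefficients.
Solving, g(x) = 3x + 2.
The constant term is g(0) = 2.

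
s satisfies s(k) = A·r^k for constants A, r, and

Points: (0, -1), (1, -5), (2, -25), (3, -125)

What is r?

5

Consecutive ratio: -5/(-1) = 5, and -25/(-5) = 5, so r = 5.
Then A·5^0 = -1 gives A = -1, and s(k) = -1·5^k.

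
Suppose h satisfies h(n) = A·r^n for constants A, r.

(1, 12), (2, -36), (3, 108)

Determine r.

-3

Consecutive ratio: -36/12 = -3, and 108/(-36) = -3, so r = -3.
Then A·(-3)^1 = 12 gives A = -4, and h(n) = -4·(-3)^n.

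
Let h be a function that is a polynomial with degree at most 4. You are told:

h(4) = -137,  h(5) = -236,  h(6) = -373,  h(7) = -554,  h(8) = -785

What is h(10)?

-1421

Write h(k) = ak^4 + bk³ + ck² + dk + e; the 5 given values yield a linear system in the 5 coefficients.
Solving, the leading coefficient vanishes, and h(k) = -k³ - 4k² - 2k - 1.
Then h(10) = -1421.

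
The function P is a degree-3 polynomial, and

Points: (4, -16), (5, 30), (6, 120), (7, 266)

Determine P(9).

774

Write P(x) = ax³ + bx² + cx + d; the 4 given values yield a linear system in the 4 coefficients.
Solving, P(x) = 2x³ - 8x² - 4x.
Then P(9) = 774.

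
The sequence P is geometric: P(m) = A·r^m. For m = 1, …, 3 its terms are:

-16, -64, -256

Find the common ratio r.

4

Consecutive ratio: -64/(-16) = 4, and -256/(-64) = 4, so r = 4.
Then A·4^1 = -16 gives A = -4, and P(m) = -4·4^m.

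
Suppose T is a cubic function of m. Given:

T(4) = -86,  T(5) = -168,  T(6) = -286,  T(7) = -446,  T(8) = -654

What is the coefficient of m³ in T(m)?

First differences: -82, -118, -160, -208. Second differences: -36, -42, -48. Third differences: -6, -6.
Level-3 differences are constant, so T has degree 3.
Fitting a degree-3 polynomial gives T(m) = -m³ - 3m² + 6m + 2.
The coefficient of m³ is -1.

-1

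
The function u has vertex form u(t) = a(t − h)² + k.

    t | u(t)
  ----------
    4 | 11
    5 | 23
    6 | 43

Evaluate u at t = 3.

7

First differences 12, 20; second difference 8 = 2a, so a = 4.
Expanding, the t-coefficient is −2ah = -8h; matching it to the data gives h = 3, and then k = 7.
So u(t) = 4(t − 3)² + 7.
u(3) = 4·0² + 7 = 7.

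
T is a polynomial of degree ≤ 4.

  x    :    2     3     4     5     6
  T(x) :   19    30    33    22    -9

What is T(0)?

-3

First differences: 11, 3, -11, -31. Second differences: -8, -14, -20. Third differences: -6, -6.
Level-3 differences are constant, so T has degree 3.
Fitting a degree-3 polynomial gives T(x) = -x³ + 5x² + 5x - 3.
The constant term is T(0) = -3.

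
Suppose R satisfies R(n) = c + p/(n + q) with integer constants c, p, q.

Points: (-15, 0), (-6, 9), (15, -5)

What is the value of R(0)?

-15

(R(n) − c)(n + q) = p for each data point; the three points give a linear system in c and q, then p follows.
Solving: c = -3, q = 3, p = -36, so R(n) = -3 − 36/(n + 3).
Then R(0) = -3 − 36/3 = -15.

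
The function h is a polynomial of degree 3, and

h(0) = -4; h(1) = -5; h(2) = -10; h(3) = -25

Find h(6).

Write h(x) = ax³ + bx² + cx + d; the 4 given values yield a linear system in the 4 coefficients.
Solving, h(x) = -x³ + x² - x - 4.
Then h(6) = -190.

-190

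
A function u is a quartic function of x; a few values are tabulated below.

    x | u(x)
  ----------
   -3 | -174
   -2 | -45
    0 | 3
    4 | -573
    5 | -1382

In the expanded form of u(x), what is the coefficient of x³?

-1

Write u(x) = ax^4 + bx³ + cx² + dx + e; the 5 given values yield a linear system in the 5 coefficients.
Solving, u(x) = -2x^4 - x³ - 2x² + 8x + 3.
The coefficient of x³ is -1.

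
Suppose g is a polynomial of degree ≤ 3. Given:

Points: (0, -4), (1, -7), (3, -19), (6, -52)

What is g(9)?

Write g(x) = ax³ + bx² + cx + d; the 4 given values yield a linear system in the 4 coefficients.
Solving, the leading coefficient vanishes, and g(x) = -x² - 2x - 4.
Then g(9) = -103.

-103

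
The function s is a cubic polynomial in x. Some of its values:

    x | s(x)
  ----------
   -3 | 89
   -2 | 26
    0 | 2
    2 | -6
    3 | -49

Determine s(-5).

407

Write s(x) = ax³ + bx² + cx + d; the 5 given values yield a linear system in the 4 coefficients.
Solving, s(x) = -3x³ + 2x² + 4x + 2.
Then s(-5) = 407.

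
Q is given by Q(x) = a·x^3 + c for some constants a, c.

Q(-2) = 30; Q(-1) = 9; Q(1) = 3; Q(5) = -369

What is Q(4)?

-186

From Q(-2) = 30 and Q(-1) = 9: -8a + c = 30 and -1a + c = 9.
Subtracting: 7a = -21, so a = -3; then c = 30 − (-3)·(-8) = 6.
So Q(x) = -3x³ + 6, and Q(4) = -186.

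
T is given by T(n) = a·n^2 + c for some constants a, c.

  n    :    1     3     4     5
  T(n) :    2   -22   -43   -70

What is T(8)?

From T(1) = 2 and T(3) = -22: 1a + c = 2 and 9a + c = -22.
Subtracting: 8a = -24, so a = -3; then c = 2 − (-3)·1 = 5.
So T(n) = -3n² + 5, and T(8) = -187.

-187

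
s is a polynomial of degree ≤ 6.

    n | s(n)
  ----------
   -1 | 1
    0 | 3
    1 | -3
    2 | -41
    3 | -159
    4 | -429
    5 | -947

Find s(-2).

-9

First differences: 2, -6, -38, -118, -270, -518. Second differences: -8, -32, -80, -152, -248. Third differences: -24, -48, -72, -96. Fourth differences: -24, -24, -24.
Level-4 differences are constant, so s has degree 4.
Fitting a degree-4 polynomial gives s(n) = -n^4 - 2n³ - 3n² + 3.
Then s(-2) = -9.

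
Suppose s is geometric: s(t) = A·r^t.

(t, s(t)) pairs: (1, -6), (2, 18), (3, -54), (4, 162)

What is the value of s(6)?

1458

Consecutive ratio: 18/(-6) = -3, and -54/18 = -3, so r = -3.
Then A·(-3)^1 = -6 gives A = 2, and s(t) = 2·(-3)^t.
s(6) = 2·(-3)^6 = 1458.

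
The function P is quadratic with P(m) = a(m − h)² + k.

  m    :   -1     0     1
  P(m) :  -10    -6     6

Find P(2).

26

First differences 4, 12; second difference 8 = 2a, so a = 4.
Expanding, the m-coefficient is −2ah = -8h; matching it to the data gives h = -1, and then k = -10.
So P(m) = 4(m + 1)² − 10.
P(2) = 4·3² − 10 = 26.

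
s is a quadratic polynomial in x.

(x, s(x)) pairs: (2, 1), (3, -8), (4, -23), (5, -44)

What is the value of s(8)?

-143

Write s(x) = ax² + bx + c; the 4 given values yield a linear system in the 3 coefficients.
Solving, s(x) = -3x² + 6x + 1.
Then s(8) = -143.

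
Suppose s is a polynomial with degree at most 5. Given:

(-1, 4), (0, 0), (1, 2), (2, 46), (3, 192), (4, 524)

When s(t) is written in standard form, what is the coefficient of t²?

2

First differences: -4, 2, 44, 146, 332. Second differences: 6, 42, 102, 186. Third differences: 36, 60, 84. Fourth differences: 24, 24.
Level-4 differences are constant, so s has degree 4.
Fitting a degree-4 polynomial gives s(t) = t^4 + 4t³ + 2t² - 5t.
The coefficient of t² is 2.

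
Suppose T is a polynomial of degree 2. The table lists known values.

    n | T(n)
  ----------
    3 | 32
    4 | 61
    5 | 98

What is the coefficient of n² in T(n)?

4

Write T(n) = an² + bn + c; the 3 given values yield a linear system in the 3 coefficients.
Solving, T(n) = 4n² + n - 7.
The coefficient of n² is 4.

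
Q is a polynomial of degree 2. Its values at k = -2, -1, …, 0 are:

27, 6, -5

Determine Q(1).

Write Q(k) = ak² + bk + c; the 3 given values yield a linear system in the 3 coefficients.
Solving, Q(k) = 5k² - 6k - 5.
Then Q(1) = -6.

-6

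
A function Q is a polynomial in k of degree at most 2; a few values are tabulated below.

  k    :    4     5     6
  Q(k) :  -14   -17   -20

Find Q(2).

-8

Write Q(k) = ak² + bk + c; the 3 given values yield a linear system in the 3 coefficients.
Solving, the leading coefficient vanishes, and Q(k) = -3k - 2.
Then Q(2) = -8.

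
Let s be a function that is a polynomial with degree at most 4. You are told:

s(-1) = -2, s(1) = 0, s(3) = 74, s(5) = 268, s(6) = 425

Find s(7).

630

Write s(t) = at^4 + bt³ + ct² + dt + e; the 5 given values yield a linear system in the 5 coefficients.
Solving, the leading coefficient vanishes, and s(t) = t³ + 6t² - 7.
Then s(7) = 630.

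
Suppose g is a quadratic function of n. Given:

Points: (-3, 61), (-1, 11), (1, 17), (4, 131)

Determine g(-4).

Write g(n) = an² + bn + c; the 4 given values yield a linear system in the 3 coefficients.
Solving, g(n) = 7n² + 3n + 7.
Then g(-4) = 107.

107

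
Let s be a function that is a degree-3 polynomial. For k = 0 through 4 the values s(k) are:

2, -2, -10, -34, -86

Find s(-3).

110

Write s(k) = ak³ + bk² + ck + d; the 5 given values yield a linear system in the 4 coefficients.
Solving, s(k) = -2k³ + 4k² - 6k + 2.
Then s(-3) = 110.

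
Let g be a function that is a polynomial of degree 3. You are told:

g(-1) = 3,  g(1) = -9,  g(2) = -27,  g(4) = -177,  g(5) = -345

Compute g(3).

Write g(x) = ax³ + bx² + cx + d; the 5 given values yield a linear system in the 4 coefficients.
Solving, g(x) = -3x³ + 2x² - 3x - 5.
Then g(3) = -77.

-77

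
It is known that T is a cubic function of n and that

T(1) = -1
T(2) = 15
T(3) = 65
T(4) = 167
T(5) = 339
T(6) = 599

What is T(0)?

-1

First differences: 16, 50, 102, 172, 260. Second differences: 34, 52, 70, 88. Third differences: 18, 18, 18.
Level-3 differences are constant, so T has degree 3.
Fitting a degree-3 polynomial gives T(n) = 3n³ - n² - 2n - 1.
The constant term is T(0) = -1.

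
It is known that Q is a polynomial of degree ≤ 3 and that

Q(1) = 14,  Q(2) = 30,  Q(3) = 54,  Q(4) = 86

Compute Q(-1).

6

First differences: 16, 24, 32. Second differences: 8, 8.
Level-2 differences are constant, so Q has degree 2.
Fitting a degree-2 polynomial gives Q(t) = 4t² + 4t + 6.
Then Q(-1) = 6.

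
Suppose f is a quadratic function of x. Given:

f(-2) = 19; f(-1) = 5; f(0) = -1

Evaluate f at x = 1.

1

Write f(x) = ax² + bx + c; the 3 given values yield a linear system in the 3 coefficients.
Solving, f(x) = 4x² - 2x - 1.
Then f(1) = 1.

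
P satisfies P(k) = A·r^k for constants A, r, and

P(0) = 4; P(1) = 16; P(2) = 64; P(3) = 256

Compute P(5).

4096

Consecutive ratio: 16/4 = 4, and 64/16 = 4, so r = 4.
Then A·4^0 = 4 gives A = 4, and P(k) = 4·4^k.
P(5) = 4·4^5 = 4096.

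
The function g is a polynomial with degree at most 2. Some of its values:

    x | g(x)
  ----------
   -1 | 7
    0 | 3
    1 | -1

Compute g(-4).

19

First differences: -4, -4.
Level-1 differences are constant, so g has degree 1.
Fitting a degree-1 polynomial gives g(x) = -4x + 3.
Then g(-4) = 19.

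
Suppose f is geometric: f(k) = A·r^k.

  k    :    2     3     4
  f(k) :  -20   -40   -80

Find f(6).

-320

Consecutive ratio: -40/(-20) = 2, and -80/(-40) = 2, so r = 2.
Then A·2^2 = -20 gives A = -5, and f(k) = -5·2^k.
f(6) = -5·2^6 = -320.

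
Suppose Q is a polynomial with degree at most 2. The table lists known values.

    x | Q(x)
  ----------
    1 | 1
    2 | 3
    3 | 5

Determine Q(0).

-1

First differences: 2, 2.
Level-1 differences are constant, so Q has degree 1.
Fitting a degree-1 polynomial gives Q(x) = 2x - 1.
Then Q(0) = -1.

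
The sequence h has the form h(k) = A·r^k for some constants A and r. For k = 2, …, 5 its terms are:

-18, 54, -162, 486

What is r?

Consecutive ratio: 54/(-18) = -3, and -162/54 = -3, so r = -3.
Then A·(-3)^2 = -18 gives A = -2, and h(k) = -2·(-3)^k.

-3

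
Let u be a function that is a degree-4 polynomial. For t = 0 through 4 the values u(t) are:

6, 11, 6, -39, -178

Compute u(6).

Write u(t) = at^4 + bt³ + ct² + dt + e; the 5 given values yield a linear system in the 5 coefficients.
Solving, u(t) = -t^4 + t³ - t² + 6t + 6.
Then u(6) = -1074.

-1074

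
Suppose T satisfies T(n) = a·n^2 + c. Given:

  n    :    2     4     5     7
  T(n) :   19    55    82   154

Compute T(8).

199

From T(2) = 19 and T(4) = 55: 4a + c = 19 and 16a + c = 55.
Subtracting: 12a = 36, so a = 3; then c = 19 − 3·4 = 7.
So T(n) = 3n² + 7, and T(8) = 199.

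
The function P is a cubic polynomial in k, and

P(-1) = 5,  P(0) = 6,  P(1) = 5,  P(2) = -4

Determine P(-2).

8

Write P(k) = ak³ + bk² + ck + d; the 4 given values yield a linear system in the 4 coefficients.
Solving, P(k) = -k³ - k² + k + 6.
Then P(-2) = 8.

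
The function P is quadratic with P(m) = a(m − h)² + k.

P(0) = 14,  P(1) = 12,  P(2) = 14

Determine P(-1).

20

First differences -2, 2; second difference 4 = 2a, so a = 2.
Expanding, the m-coefficient is −2ah = -4h; matching it to the data gives h = 1, and then k = 12.
So P(m) = 2(m − 1)² + 12.
P(-1) = 2·(-2)² + 12 = 20.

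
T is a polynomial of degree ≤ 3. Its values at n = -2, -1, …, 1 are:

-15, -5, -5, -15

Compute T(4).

-105

Write T(n) = an³ + bn² + cn + d; the 4 given values yield a linear system in the 4 coefficients.
Solving, the leading coefficient vanishes, and T(n) = -5n² - 5n - 5.
Then T(4) = -105.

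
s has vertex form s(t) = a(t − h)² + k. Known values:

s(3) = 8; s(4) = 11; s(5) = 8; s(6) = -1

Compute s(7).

-16

First differences 3, -3, -9; second difference -6 = 2a, so a = -3.
Expanding, the t-coefficient is −2ah = 6h; matching it to the data gives h = 4, and then k = 11.
So s(t) = -3(t − 4)² + 11.
s(7) = -3·3² + 11 = -16.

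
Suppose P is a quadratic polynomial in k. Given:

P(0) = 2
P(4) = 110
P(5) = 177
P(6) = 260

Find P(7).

359

Write P(k) = ak² + bk + c; the 4 given values yield a linear system in the 3 coefficients.
Solving, P(k) = 8k² - 5k + 2.
Then P(7) = 359.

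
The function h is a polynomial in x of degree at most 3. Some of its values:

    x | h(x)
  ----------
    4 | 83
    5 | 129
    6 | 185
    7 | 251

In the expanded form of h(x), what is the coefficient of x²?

Write h(x) = ax³ + bx² + cx + d; the 4 given values yield a linear system in the 4 coefficients.
Solving, the leading coefficient vanishes, and h(x) = 5x² + x - 1.
The coefficient of x² is 5.

5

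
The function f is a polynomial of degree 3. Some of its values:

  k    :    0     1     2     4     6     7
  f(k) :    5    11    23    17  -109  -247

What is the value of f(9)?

Write f(k) = ak³ + bk² + ck + d; the 6 given values yield a linear system in the 4 coefficients.
Solving, f(k) = -2k³ + 9k² - k + 5.
Then f(9) = -733.

-733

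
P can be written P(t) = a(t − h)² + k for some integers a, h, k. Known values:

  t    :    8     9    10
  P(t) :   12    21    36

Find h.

First differences 9, 15; second difference 6 = 2a, so a = 3.
Expanding, the t-coefficient is −2ah = -6h; matching it to the data gives h = 7, and then k = 9.
So P(t) = 3(t − 7)² + 9.
Hence h = 7.

7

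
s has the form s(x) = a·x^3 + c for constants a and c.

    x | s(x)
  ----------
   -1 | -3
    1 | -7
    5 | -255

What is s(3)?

-59

From s(-1) = -3 and s(1) = -7: -1a + c = -3 and 1a + c = -7.
Subtracting: 2a = -4, so a = -2; then c = -3 − (-2)·(-1) = -5.
So s(x) = -2x³ − 5, and s(3) = -59.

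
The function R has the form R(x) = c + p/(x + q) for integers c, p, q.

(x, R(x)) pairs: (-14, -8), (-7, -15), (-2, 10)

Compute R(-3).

(R(x) − c)(x + q) = p for each data point; the three points give a linear system in c and q, then p follows.
Solving: c = -5, q = 4, p = 30, so R(x) = -5 + 30/(x + 4).
Then R(-3) = -5 + 30/1 = 25.

25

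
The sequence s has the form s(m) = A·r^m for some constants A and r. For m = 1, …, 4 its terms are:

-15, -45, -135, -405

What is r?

Consecutive ratio: -45/(-15) = 3, and -135/(-45) = 3, so r = 3.
Then A·3^1 = -15 gives A = -5, and s(m) = -5·3^m.

3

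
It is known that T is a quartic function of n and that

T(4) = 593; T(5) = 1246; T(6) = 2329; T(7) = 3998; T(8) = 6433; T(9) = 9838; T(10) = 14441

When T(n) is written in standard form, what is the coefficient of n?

4

Write T(n) = an^4 + bn³ + cn² + dn + e; the 7 given values yield a linear system in the 5 coefficients.
Solving, T(n) = n^4 + 4n³ + 4n² + 4n + 1.
The coefficient of n is 4.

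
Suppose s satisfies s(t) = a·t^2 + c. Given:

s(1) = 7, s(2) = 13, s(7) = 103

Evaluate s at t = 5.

From s(1) = 7 and s(2) = 13: 1a + c = 7 and 4a + c = 13.
Subtracting: 3a = 6, so a = 2; then c = 7 − 2·1 = 5.
So s(t) = 2t² + 5, and s(5) = 55.

55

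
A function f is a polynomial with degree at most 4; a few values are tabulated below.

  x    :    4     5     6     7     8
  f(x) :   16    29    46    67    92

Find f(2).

2

First differences: 13, 17, 21, 25. Second differences: 4, 4, 4.
Level-2 differences are constant, so f has degree 2.
Fitting a degree-2 polynomial gives f(x) = 2x² - 5x + 4.
Then f(2) = 2.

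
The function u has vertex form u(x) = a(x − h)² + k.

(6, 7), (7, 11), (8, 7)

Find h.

First differences 4, -4; second difference -8 = 2a, so a = -4.
Expanding, the x-coefficient is −2ah = 8h; matching it to the data gives h = 7, and then k = 11.
So u(x) = -4(x − 7)² + 11.
Hence h = 7.

7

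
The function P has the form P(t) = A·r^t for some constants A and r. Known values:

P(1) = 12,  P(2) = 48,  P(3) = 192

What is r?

4

Consecutive ratio: 48/12 = 4, and 192/48 = 4, so r = 4.
Then A·4^1 = 12 gives A = 3, and P(t) = 3·4^t.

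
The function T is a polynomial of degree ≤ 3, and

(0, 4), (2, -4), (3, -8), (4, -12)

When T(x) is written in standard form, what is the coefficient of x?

-4

Write T(x) = ax³ + bx² + cx + d; the 4 given values yield a linear system in the 4 coefficients.
Solving, the top 2 coefficients vanish, and T(x) = -4x + 4.
The coefficient of x is -4.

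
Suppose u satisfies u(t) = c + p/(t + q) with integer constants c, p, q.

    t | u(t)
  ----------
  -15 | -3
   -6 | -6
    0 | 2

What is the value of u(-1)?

(u(t) − c)(t + q) = p for each data point; the three points give a linear system in c and q, then p follows.
Solving: c = -2, q = 3, p = 12, so u(t) = -2 + 12/(t + 3).
Then u(-1) = -2 + 12/2 = 4.

4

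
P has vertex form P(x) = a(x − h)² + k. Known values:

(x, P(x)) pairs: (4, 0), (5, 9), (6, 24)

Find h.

First differences 9, 15; second difference 6 = 2a, so a = 3.
Expanding, the x-coefficient is −2ah = -6h; matching it to the data gives h = 3, and then k = -3.
So P(x) = 3(x − 3)² − 3.
Hence h = 3.

3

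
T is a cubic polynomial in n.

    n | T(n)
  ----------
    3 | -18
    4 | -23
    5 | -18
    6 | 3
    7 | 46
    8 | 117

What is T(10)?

First differences: -5, 5, 21, 43, 71. Second differences: 10, 16, 22, 28. Third differences: 6, 6, 6.
Level-3 differences are constant, so T has degree 3.
Fitting a degree-3 polynomial gives T(n) = n³ - 7n² + 7n - 3.
Then T(10) = 367.

367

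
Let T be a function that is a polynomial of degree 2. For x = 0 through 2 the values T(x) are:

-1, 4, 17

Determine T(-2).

13

Write T(x) = ax² + bx + c; the 3 given values yield a linear system in the 3 coefficients.
Solving, T(x) = 4x² + x - 1.
Then T(-2) = 13.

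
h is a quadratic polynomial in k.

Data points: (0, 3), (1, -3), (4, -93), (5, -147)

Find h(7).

Write h(k) = ak² + bk + c; the 4 given values yield a linear system in the 3 coefficients.
Solving, h(k) = -6k² + 3.
Then h(7) = -291.

-291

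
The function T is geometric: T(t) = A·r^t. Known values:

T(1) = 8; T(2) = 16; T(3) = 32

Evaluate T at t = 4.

64

Consecutive ratio: 16/8 = 2, and 32/16 = 2, so r = 2.
Then A·2^1 = 8 gives A = 4, and T(t) = 4·2^t.
T(4) = 4·2^4 = 64.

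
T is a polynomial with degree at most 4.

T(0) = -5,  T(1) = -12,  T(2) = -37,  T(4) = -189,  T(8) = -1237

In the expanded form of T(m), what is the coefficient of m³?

Write T(m) = am^4 + bm³ + cm² + dm + e; the 5 given values yield a linear system in the 5 coefficients.
Solving, the leading coefficient vanishes, and T(m) = -2m³ - 3m² - 2m - 5.
The coefficient of m³ is -2.

-2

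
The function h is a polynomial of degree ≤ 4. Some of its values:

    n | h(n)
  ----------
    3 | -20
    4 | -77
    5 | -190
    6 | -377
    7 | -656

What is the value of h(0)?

-5

Write h(n) = an^4 + bn³ + cn² + dn + e; the 5 given values yield a linear system in the 5 coefficients.
Solving, the leading coefficient vanishes, and h(n) = -3n³ + 8n² - 2n - 5.
Then h(0) = -5.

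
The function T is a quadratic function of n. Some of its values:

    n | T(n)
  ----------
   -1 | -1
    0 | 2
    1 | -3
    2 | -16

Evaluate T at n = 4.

-66

First differences: 3, -5, -13. Second differences: -8, -8.
Level-2 differences are constant, so T has degree 2.
Fitting a degree-2 polynomial gives T(n) = -4n² - n + 2.
Then T(4) = -66.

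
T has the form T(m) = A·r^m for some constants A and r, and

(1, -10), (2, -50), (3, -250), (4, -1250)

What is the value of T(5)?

-6250

Consecutive ratio: -50/(-10) = 5, and -250/(-50) = 5, so r = 5.
Then A·5^1 = -10 gives A = -2, and T(m) = -2·5^m.
T(5) = -2·5^5 = -6250.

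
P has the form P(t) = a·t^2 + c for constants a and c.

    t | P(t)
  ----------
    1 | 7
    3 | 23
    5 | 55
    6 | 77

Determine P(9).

167

From P(1) = 7 and P(3) = 23: 1a + c = 7 and 9a + c = 23.
Subtracting: 8a = 16, so a = 2; then c = 7 − 2·1 = 5.
So P(t) = 2t² + 5, and P(9) = 167.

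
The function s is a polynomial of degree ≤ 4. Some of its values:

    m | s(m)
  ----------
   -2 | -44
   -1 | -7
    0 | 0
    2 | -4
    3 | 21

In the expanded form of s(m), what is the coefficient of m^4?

0

Write s(m) = am^4 + bm³ + cm² + dm + e; the 5 given values yield a linear system in the 5 coefficients.
Solving, the leading coefficient vanishes, and s(m) = 3m³ - 6m² - 2m.
The coefficient of m^4 is 0.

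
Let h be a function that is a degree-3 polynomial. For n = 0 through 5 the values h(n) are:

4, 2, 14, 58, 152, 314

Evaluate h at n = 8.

First differences: -2, 12, 44, 94, 162. Second differences: 14, 32, 50, 68. Third differences: 18, 18, 18.
Level-3 differences are constant, so h has degree 3.
Fitting a degree-3 polynomial gives h(n) = 3n³ - 2n² - 3n + 4.
Then h(8) = 1388.

1388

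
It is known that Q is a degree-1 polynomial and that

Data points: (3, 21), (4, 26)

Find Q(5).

Write Q(m) = am + b; the 2 given values yield a linear system in the 2 coefficients.
Solving, Q(m) = 5m + 6.
Then Q(5) = 31.

31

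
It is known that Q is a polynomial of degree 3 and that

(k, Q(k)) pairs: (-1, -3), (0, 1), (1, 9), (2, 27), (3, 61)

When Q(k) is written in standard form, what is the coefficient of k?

Write Q(k) = ak³ + bk² + ck + d; the 5 given values yield a linear system in the 4 coefficients.
Solving, Q(k) = k³ + 2k² + 5k + 1.
The coefficient of k is 5.

5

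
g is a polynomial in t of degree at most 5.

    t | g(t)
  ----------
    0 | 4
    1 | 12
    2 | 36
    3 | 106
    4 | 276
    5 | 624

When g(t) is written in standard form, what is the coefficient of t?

4

First differences: 8, 24, 70, 170, 348. Second differences: 16, 46, 100, 178. Third differences: 30, 54, 78. Fourth differences: 24, 24.
Level-4 differences are constant, so g has degree 4.
Fitting a degree-4 polynomial gives g(t) = t^4 - t³ + 4t² + 4t + 4.
The coefficient of t is 4.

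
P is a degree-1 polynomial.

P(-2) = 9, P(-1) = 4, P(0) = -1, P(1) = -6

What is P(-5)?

First differences: -5, -5, -5.
Level-1 differences are constant, so P has degree 1.
Fitting a degree-1 polynomial gives P(x) = -5x - 1.
Then P(-5) = 24.

24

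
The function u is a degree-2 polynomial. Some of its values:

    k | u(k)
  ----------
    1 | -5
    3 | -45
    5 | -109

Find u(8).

Write u(k) = ak² + bk + c; the 3 given values yield a linear system in the 3 coefficients.
Solving, u(k) = -3k² - 8k + 6.
Then u(8) = -250.

-250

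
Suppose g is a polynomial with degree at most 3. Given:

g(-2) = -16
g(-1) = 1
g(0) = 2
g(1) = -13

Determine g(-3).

Write g(m) = am³ + bm² + cm + d; the 4 given values yield a linear system in the 4 coefficients.
Solving, the leading coefficient vanishes, and g(m) = -8m² - 7m + 2.
Then g(-3) = -49.

-49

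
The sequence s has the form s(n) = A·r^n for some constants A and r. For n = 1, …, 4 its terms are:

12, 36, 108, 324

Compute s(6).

Consecutive ratio: 36/12 = 3, and 108/36 = 3, so r = 3.
Then A·3^1 = 12 gives A = 4, and s(n) = 4·3^n.
s(6) = 4·3^6 = 2916.

2916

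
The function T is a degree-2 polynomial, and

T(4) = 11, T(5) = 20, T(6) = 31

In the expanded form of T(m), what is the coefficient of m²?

Write T(m) = am² + bm + c; the 3 given values yield a linear system in the 3 coefficients.
Solving, T(m) = m² - 5.
The coefficient of m² is 1.

1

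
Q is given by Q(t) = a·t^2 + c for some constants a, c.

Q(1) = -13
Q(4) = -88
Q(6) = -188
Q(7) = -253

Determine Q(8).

From Q(1) = -13 and Q(4) = -88: 1a + c = -13 and 16a + c = -88.
Subtracting: 15a = -75, so a = -5; then c = -13 − (-5)·1 = -8.
So Q(t) = -5t² − 8, and Q(8) = -328.

-328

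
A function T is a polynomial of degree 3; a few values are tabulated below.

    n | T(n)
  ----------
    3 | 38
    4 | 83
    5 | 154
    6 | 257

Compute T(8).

583

Write T(n) = an³ + bn² + cn + d; the 4 given values yield a linear system in the 4 coefficients.
Solving, T(n) = n³ + n² + n - 1.
Then T(8) = 583.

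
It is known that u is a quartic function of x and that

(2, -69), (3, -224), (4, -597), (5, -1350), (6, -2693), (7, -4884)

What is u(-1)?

First differences: -155, -373, -753, -1343, -2191. Second differences: -218, -380, -590, -848. Third differences: -162, -210, -258. Fourth differences: -48, -48.
Level-4 differences are constant, so u has degree 4.
Fitting a degree-4 polynomial gives u(x) = -2x^4 + x³ - 8x² - 4x - 5.
Then u(-1) = -12.

-12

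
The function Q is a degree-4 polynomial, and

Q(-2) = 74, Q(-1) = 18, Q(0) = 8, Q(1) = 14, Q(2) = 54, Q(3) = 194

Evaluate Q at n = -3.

254

Write Q(n) = an^4 + bn³ + cn² + dn + e; the 6 given values yield a linear system in the 5 coefficients.
Solving, Q(n) = 2n^4 - n³ + 6n² - n + 8.
Then Q(-3) = 254.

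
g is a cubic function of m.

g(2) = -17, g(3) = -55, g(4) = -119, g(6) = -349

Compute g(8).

Write g(m) = am³ + bm² + cm + d; the 4 given values yield a linear system in the 4 coefficients.
Solving, g(m) = -m³ - 4m² + m + 5.
Then g(8) = -755.

-755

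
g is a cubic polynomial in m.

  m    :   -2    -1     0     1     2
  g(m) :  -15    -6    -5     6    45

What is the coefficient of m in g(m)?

First differences: 9, 1, 11, 39. Second differences: -8, 10, 28. Third differences: 18, 18.
Level-3 differences are constant, so g has degree 3.
Fitting a degree-3 polynomial gives g(m) = 3m³ + 5m² + 3m - 5.
The coefficient of m is 3.

3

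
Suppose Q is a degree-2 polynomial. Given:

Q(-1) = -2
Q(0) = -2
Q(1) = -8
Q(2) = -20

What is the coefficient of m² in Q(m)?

-3

Write Q(m) = am² + bm + c; the 4 given values yield a linear system in the 3 coefficients.
Solving, Q(m) = -3m² - 3m - 2.
The coefficient of m² is -3.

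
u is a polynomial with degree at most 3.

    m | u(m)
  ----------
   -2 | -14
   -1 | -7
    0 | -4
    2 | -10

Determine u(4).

-32

Write u(m) = am³ + bm² + cm + d; the 4 given values yield a linear system in the 4 coefficients.
Solving, the leading coefficient vanishes, and u(m) = -2m² + m - 4.
Then u(4) = -32.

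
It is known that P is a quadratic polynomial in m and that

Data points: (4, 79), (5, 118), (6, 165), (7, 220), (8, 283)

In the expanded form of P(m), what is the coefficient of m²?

First differences: 39, 47, 55, 63. Second differences: 8, 8, 8.
Level-2 differences are constant, so P has degree 2.
Fitting a degree-2 polynomial gives P(m) = 4m² + 3m + 3.
The coefficient of m² is 4.

4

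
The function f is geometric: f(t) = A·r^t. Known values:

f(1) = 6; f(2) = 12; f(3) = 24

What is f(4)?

Consecutive ratio: 12/6 = 2, and 24/12 = 2, so r = 2.
Then A·2^1 = 6 gives A = 3, and f(t) = 3·2^t.
f(4) = 3·2^4 = 48.

48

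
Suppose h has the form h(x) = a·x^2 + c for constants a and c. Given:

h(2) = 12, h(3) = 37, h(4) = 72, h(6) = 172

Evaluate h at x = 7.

From h(2) = 12 and h(3) = 37: 4a + c = 12 and 9a + c = 37.
Subtracting: 5a = 25, so a = 5; then c = 12 − 5·4 = -8.
So h(x) = 5x² − 8, and h(7) = 237.

237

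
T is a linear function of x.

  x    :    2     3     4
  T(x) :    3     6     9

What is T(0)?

-3

First differences: 3, 3.
Level-1 differences are constant, so T has degree 1.
Fitting a degree-1 polynomial gives T(x) = 3x - 3.
Then T(0) = -3.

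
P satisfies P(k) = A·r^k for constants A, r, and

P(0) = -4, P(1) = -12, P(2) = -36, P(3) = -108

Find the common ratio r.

3

Consecutive ratio: -12/(-4) = 3, and -36/(-12) = 3, so r = 3.
Then A·3^0 = -4 gives A = -4, and P(k) = -4·3^k.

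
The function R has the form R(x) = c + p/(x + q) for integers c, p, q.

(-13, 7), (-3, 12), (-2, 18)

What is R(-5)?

9

(R(x) − c)(x + q) = p for each data point; the three points give a linear system in c and q, then p follows.
Solving: c = 6, q = 1, p = -12, so R(x) = 6 − 12/(x + 1).
Then R(-5) = 6 − 12/(-4) = 9.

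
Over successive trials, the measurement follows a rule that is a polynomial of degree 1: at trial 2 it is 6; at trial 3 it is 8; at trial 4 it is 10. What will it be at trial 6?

14

Write the value at t as P(t).
First differences: 2, 2.
Level-1 differences are constant, so P has degree 1.
Fitting a degree-1 polynomial gives P(t) = 2t + 2.
Then P(6) = 14.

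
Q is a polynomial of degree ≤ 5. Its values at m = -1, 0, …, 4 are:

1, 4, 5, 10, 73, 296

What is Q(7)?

First differences: 3, 1, 5, 63, 223. Second differences: -2, 4, 58, 160. Third differences: 6, 54, 102. Fourth differences: 48, 48.
Level-4 differences are constant, so Q has degree 4.
Fitting a degree-4 polynomial gives Q(m) = 2m^4 - 3m³ - 3m² + 5m + 4.
Then Q(7) = 3665.

3665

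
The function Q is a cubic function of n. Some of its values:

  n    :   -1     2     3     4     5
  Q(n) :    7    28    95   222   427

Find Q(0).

2

Write Q(n) = an³ + bn² + cn + d; the 5 given values yield a linear system in the 4 coefficients.
Solving, Q(n) = 3n³ + 3n² - 5n + 2.
Then Q(0) = 2.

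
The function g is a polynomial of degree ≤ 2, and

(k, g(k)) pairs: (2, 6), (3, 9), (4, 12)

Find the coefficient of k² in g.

First differences: 3, 3.
Level-1 differences are constant, so g has degree 1.
Fitting a degree-1 polynomial gives g(k) = 3k.
The coefficient of k² is 0.

0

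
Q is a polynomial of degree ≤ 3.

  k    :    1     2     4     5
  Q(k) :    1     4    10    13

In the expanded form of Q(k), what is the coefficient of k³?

0

Write Q(k) = ak³ + bk² + ck + d; the 4 given values yield a linear system in the 4 coefficients.
Solving, the top 2 coefficients vanish, and Q(k) = 3k - 2.
The coefficient of k³ is 0.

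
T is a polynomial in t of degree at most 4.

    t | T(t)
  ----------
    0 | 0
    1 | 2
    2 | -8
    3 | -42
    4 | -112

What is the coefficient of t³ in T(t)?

-2

Write T(t) = at^4 + bt³ + ct² + dt + e; the 5 given values yield a linear system in the 5 coefficients.
Solving, the leading coefficient vanishes, and T(t) = -2t³ + 4t.
The coefficient of t³ is -2.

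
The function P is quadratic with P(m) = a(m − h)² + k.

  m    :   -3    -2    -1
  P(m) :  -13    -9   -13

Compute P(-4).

-25

First differences 4, -4; second difference -8 = 2a, so a = -4.
Expanding, the m-coefficient is −2ah = 8h; matching it to the data gives h = -2, and then k = -9.
So P(m) = -4(m + 2)² − 9.
P(-4) = -4·(-2)² − 9 = -25.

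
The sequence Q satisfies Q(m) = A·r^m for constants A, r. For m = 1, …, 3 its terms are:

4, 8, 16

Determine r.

Consecutive ratio: 8/4 = 2, and 16/8 = 2, so r = 2.
Then A·2^1 = 4 gives A = 2, and Q(m) = 2·2^m.

2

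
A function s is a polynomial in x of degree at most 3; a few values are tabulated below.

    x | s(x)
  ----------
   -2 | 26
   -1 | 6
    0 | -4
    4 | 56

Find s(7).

206

Write s(x) = ax³ + bx² + cx + d; the 4 given values yield a linear system in the 4 coefficients.
Solving, the leading coefficient vanishes, and s(x) = 5x² - 5x - 4.
Then s(7) = 206.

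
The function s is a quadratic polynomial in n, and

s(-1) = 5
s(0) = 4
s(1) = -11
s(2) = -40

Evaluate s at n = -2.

-8

First differences: -1, -15, -29. Second differences: -14, -14.
Level-2 differences are constant, so s has degree 2.
Fitting a degree-2 polynomial gives s(n) = -7n² - 8n + 4.
Then s(-2) = -8.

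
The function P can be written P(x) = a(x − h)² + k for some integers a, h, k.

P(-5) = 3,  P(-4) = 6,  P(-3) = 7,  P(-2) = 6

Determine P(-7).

-9

First differences 3, 1, -1; second difference -2 = 2a, so a = -1.
Expanding, the x-coefficient is −2ah = 2h; matching it to the data gives h = -3, and then k = 7.
So P(x) = -1(x + 3)² + 7.
P(-7) = -1·(-4)² + 7 = -9.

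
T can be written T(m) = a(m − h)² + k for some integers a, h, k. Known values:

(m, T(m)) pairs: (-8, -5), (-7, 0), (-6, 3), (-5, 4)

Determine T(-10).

-21

First differences 5, 3, 1; second difference -2 = 2a, so a = -1.
Expanding, the m-coefficient is −2ah = 2h; matching it to the data gives h = -5, and then k = 4.
So T(m) = -1(m + 5)² + 4.
T(-10) = -1·(-5)² + 4 = -21.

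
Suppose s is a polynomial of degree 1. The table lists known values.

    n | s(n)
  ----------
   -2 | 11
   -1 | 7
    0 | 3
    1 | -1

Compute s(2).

-5

Write s(n) = an + b; the 4 given values yield a linear system in the 2 coefficients.
Solving, s(n) = -4n + 3.
Then s(2) = -5.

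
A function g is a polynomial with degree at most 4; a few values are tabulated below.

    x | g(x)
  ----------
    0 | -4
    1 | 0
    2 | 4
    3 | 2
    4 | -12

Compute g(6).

First differences: 4, 4, -2, -14. Second differences: 0, -6, -12. Third differences: -6, -6.
Level-3 differences are constant, so g has degree 3.
Fitting a degree-3 polynomial gives g(x) = -x³ + 3x² + 2x - 4.
Then g(6) = -100.

-100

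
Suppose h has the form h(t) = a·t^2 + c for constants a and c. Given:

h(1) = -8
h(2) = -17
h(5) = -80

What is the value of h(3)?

From h(1) = -8 and h(2) = -17: 1a + c = -8 and 4a + c = -17.
Subtracting: 3a = -9, so a = -3; then c = -8 − (-3)·1 = -5.
So h(t) = -3t² − 5, and h(3) = -32.

-32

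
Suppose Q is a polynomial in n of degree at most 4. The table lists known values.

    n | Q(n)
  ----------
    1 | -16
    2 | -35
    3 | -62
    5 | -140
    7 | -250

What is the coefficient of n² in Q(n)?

Write Q(n) = an^4 + bn³ + cn² + dn + e; the 5 given values yield a linear system in the 5 coefficients.
Solving, the top 2 coefficients vanish, and Q(n) = -4n² - 7n - 5.
The coefficient of n² is -4.

-4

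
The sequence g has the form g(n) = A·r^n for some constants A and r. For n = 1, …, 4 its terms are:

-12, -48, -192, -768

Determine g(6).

Consecutive ratio: -48/(-12) = 4, and -192/(-48) = 4, so r = 4.
Then A·4^1 = -12 gives A = -3, and g(n) = -3·4^n.
g(6) = -3·4^6 = -12288.

-12288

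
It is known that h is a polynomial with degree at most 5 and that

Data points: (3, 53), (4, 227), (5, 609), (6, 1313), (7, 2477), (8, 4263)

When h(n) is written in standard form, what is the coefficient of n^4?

Write h(n) = an^5 + bn^4 + cn³ + dn² + en + p; the 6 given values yield a linear system in the 6 coefficients.
Solving, the leading coefficient vanishes, and h(n) = n^4 + n³ - 5n² - 3n - 1.
The coefficient of n^4 is 1.

1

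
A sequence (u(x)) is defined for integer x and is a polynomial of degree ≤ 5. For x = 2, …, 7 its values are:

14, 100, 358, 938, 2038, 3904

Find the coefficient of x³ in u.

-3

Write u(x) = ax^5 + bx^4 + cx³ + dx² + ex + p; the 6 given values yield a linear system in the 6 coefficients.
Solving, the leading coefficient vanishes, and u(x) = 2x^4 - 3x³ + 3x² - 2x - 2.
The coefficient of x³ is -3.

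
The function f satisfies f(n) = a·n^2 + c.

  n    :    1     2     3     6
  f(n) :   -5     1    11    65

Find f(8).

From f(1) = -5 and f(2) = 1: 1a + c = -5 and 4a + c = 1.
Subtracting: 3a = 6, so a = 2; then c = -5 − 2·1 = -7.
So f(n) = 2n² − 7, and f(8) = 121.

121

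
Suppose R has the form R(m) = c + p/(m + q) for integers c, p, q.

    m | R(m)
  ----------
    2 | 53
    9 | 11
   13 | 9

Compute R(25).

(R(m) − c)(m + q) = p for each data point; the three points give a linear system in c and q, then p follows.
Solving: c = 5, q = -1, p = 48, so R(m) = 5 + 48/(m − 1).
Then R(25) = 5 + 48/24 = 7.

7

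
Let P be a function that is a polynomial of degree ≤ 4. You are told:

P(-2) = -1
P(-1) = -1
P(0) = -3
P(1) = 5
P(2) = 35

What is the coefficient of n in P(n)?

First differences: 0, -2, 8, 30. Second differences: -2, 10, 22. Third differences: 12, 12.
Level-3 differences are constant, so P has degree 3.
Fitting a degree-3 polynomial gives P(n) = 2n³ + 5n² + n - 3.
The coefficient of n is 1.

1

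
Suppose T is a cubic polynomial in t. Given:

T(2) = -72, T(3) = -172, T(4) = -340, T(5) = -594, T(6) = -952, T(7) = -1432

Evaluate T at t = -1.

0

First differences: -100, -168, -254, -358, -480. Second differences: -68, -86, -104, -122. Third differences: -18, -18, -18.
Level-3 differences are constant, so T has degree 3.
Fitting a degree-3 polynomial gives T(t) = -3t³ - 7t² - 8t - 4.
Then T(-1) = 0.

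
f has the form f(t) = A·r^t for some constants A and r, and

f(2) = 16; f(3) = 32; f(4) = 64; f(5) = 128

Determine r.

Consecutive ratio: 32/16 = 2, and 64/32 = 2, so r = 2.
Then A·2^2 = 16 gives A = 4, and f(t) = 4·2^t.

2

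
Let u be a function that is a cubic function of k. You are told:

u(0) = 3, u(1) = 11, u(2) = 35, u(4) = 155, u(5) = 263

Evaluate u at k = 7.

Write u(k) = ak³ + bk² + ck + d; the 5 given values yield a linear system in the 4 coefficients.
Solving, u(k) = k³ + 5k² + 2k + 3.
Then u(7) = 605.

605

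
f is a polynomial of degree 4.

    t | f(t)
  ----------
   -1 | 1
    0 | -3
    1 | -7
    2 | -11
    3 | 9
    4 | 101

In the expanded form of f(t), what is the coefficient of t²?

-1

First differences: -4, -4, -4, 20, 92. Second differences: 0, 0, 24, 72. Third differences: 0, 24, 48. Fourth differences: 24, 24.
Level-4 differences are constant, so f has degree 4.
Fitting a degree-4 polynomial gives f(t) = t^4 - 2t³ - t² - 2t - 3.
The coefficient of t² is -1.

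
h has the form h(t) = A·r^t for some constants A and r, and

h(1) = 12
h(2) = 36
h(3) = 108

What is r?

3

Consecutive ratio: 36/12 = 3, and 108/36 = 3, so r = 3.
Then A·3^1 = 12 gives A = 4, and h(t) = 4·3^t.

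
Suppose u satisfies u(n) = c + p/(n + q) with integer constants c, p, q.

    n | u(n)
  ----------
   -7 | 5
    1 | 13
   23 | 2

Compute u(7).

-2

(u(n) − c)(n + q) = p for each data point; the three points give a linear system in c and q, then p follows.
Solving: c = 3, q = -3, p = -20, so u(n) = 3 − 20/(n − 3).
Then u(7) = 3 − 20/4 = -2.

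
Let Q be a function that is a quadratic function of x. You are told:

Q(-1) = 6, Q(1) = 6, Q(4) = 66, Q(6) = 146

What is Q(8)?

Write Q(x) = ax² + bx + c; the 4 given values yield a linear system in the 3 coefficients.
Solving, Q(x) = 4x² + 2.
Then Q(8) = 258.

258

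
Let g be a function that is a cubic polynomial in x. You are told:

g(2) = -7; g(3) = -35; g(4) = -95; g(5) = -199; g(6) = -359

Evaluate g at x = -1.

Write g(x) = ax³ + bx² + cx + d; the 5 given values yield a linear system in the 4 coefficients.
Solving, g(x) = -2x³ + 2x² + 1.
Then g(-1) = 5.

5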